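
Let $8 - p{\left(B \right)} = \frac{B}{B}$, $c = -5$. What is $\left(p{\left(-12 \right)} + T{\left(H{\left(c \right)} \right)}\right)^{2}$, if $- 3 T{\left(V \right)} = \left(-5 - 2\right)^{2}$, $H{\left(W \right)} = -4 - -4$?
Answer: $\frac{784}{9} \approx 87.111$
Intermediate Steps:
$H{\left(W \right)} = 0$ ($H{\left(W \right)} = -4 + 4 = 0$)
$p{\left(B \right)} = 7$ ($p{\left(B \right)} = 8 - \frac{B}{B} = 8 - 1 = 7$)
$T{\left(V \right)} = - \frac{49}{3}$ ($T{\left(V \right)} = - \frac{\left(-5 - 2\right)^{2}}{3} = - \frac{\left(-7\right)^{2}}{3} = \left(- \frac{1}{3}\right) 49 = - \frac{49}{3}$)
$\left(p{\left(-12 \right)} + T{\left(H{\left(c \right)} \right)}\right)^{2} = \left(7 - \frac{49}{3}\right)^{2} = \left(- \frac{28}{3}\right)^{2} = \frac{784}{9}$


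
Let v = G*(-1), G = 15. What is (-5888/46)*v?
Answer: 1920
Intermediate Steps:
v = -15 (v = 15*(-1) = -15)
(-5888/46)*v = -5888/46*(-15) = -92*32/23*(-15) = -128*(-15) = 1920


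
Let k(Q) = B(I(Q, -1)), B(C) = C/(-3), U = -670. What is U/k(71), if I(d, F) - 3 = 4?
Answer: 2010/7 ≈ 287.14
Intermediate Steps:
I(d, F) = 7 (I(d, F) = 3 + 4 = 7)
B(C) = -C/3 (B(C) = C*(-⅓) = -C/3)
k(Q) = -7/3 (k(Q) = -⅓*7 = -7/3)
U/k(71) = -670/(-7/3) = -670*(-3/7) = 2010/7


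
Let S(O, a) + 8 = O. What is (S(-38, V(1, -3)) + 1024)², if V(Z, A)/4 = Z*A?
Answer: 956484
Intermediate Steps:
V(Z, A) = 4*A*Z (V(Z, A) = 4*(Z*A) = 4*(A*Z) = 4*A*Z)
S(O, a) = -8 + O
(S(-38, V(1, -3)) + 1024)² = ((-8 - 38) + 1024)² = (-46 + 1024)² = 978² = 956484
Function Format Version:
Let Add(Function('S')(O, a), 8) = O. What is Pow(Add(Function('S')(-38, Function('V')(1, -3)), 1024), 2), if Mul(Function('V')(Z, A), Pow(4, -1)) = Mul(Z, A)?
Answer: 956484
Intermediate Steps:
Function('V')(Z, A) = Mul(4, A, Z) (Function('V')(Z, A) = Mul(4, Mul(Z, A)) = Mul(4, Mul(A, Z)) = Mul(4, A, Z))
Function('S')(O, a) = Add(-8, O)
Pow(Add(Function('S')(-38, Function('V')(1, -3)), 1024), 2) = Pow(Add(Add(-8, -38), 1024), 2) = Pow(Add(-46, 1024), 2) = Pow(978, 2) = 956484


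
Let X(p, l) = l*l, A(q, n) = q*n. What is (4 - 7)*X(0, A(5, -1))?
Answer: -75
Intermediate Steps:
A(q, n) = n*q
X(p, l) = l**2
(4 - 7)*X(0, A(5, -1)) = (4 - 7)*(-1*5)**2 = -3*(-5)**2 = -3*25 = -75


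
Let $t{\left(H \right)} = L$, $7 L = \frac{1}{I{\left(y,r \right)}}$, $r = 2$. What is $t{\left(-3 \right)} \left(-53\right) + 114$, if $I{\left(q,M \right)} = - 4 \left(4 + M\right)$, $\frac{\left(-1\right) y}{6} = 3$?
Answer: $\frac{19205}{168} \approx 114.32$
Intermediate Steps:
$y = -18$ ($y = \left(-6\right) 3 = -18$)
$I{\left(q,M \right)} = -16 - 4 M$
$L = - \frac{1}{168}$ ($L = \frac{1}{7 \left(-16 - 8\right)} = \frac{1}{7 \left(-24\right)} = \frac{1}{7} \left(- \frac{1}{24}\right) = - \frac{1}{168} \approx -0.0059524$)
$t{\left(H \right)} = - \frac{1}{168}$
$t{\left(-3 \right)} \left(-53\right) + 114 = \left(- \frac{1}{168}\right) \left(-53\right) + 114 = \frac{53}{168} + 114 = \frac{19205}{168}$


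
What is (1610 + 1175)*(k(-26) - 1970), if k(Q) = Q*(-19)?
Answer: -4110660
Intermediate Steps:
k(Q) = -19*Q
(1610 + 1175)*(k(-26) - 1970) = (1610 + 1175)*(-19*(-26) - 1970) = 2785*(494 - 1970) = 2785*(-1476) = -4110660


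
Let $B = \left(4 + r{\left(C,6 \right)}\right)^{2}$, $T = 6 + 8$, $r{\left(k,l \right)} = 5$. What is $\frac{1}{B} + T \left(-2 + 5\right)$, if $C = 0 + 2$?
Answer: $\frac{3403}{81} \approx 42.012$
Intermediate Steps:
$C = 2$
$T = 14$
$B = 81$ ($B = \left(4 + 5\right)^{2} = 9^{2} = 81$)
$\frac{1}{B} + T \left(-2 + 5\right) = \frac{1}{81} + 14 \left(-2 + 5\right) = \frac{1}{81} + 14 \cdot 3 = \frac{1}{81} + 42 = \frac{3403}{81}$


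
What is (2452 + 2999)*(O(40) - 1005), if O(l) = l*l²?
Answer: 343385745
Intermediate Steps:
O(l) = l³
(2452 + 2999)*(O(40) - 1005) = (2452 + 2999)*(40³ - 1005) = 5451*(64000 - 1005) = 5451*62995 = 343385745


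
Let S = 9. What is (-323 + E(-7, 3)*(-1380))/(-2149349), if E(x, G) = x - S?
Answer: -21757/2149349 ≈ -0.010123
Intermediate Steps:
E(x, G) = -9 + x (E(x, G) = x - 1*9 = x - 9 = -9 + x)
(-323 + E(-7, 3)*(-1380))/(-2149349) = (-323 + (-9 - 7)*(-1380))/(-2149349) = (-323 - 16*(-1380))*(-1/2149349) = (-323 + 22080)*(-1/2149349) = 21757*(-1/2149349) = -21757/2149349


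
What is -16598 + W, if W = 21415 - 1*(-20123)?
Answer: 24940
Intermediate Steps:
W = 41538 (W = 21415 + 20123 = 41538)
-16598 + W = -16598 + 41538 = 24940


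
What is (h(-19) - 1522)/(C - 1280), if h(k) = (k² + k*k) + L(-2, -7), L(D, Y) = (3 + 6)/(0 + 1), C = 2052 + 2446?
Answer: -791/3218 ≈ -0.24580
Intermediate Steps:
C = 4498
L(D, Y) = 9 (L(D, Y) = 9/1 = 9*1 = 9)
h(k) = 9 + 2*k² (h(k) = (k² + k*k) + 9 = (k² + k²) + 9 = 2*k² + 9 = 9 + 2*k²)
(h(-19) - 1522)/(C - 1280) = ((9 + 2*(-19)²) - 1522)/(4498 - 1280) = ((9 + 2*361) - 1522)/3218 = ((9 + 722) - 1522)*(1/3218) = (731 - 1522)*(1/3218) = -791*1/3218 = -791/3218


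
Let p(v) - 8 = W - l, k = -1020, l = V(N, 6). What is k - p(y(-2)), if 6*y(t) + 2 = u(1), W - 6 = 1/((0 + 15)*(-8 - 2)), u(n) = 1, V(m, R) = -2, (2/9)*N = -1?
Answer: -155399/150 ≈ -1036.0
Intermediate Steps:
N = -9/2 (N = (9/2)*(-1) = -9/2 ≈ -4.5000)
W = 899/150 (W = 6 + 1/((0 + 15)*(-8 - 2)) = 6 + 1/(15*(-10)) = 6 + 1/(-150) = 6 - 1/150 = 899/150 ≈ 5.9933)
y(t) = -⅙ (y(t) = -⅓ + (⅙)*1 = -⅓ + ⅙ = -⅙)
l = -2
p(v) = 2399/150 (p(v) = 8 + (899/150 - 1*(-2)) = 8 + (899/150 + 2) = 8 + 1199/150 = 2399/150)
k - p(y(-2)) = -1020 - 1*2399/150 = -1020 - 2399/150 = -155399/150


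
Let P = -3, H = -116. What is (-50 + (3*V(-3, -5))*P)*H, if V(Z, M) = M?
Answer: 580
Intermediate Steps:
(-50 + (3*V(-3, -5))*P)*H = (-50 + (3*(-5))*(-3))*(-116) = (-50 - 15*(-3))*(-116) = (-50 + 45)*(-116) = -5*(-116) = 580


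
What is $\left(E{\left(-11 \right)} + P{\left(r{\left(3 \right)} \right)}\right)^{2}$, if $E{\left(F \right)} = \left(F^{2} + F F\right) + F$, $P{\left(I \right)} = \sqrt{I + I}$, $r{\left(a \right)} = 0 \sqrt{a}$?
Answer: $53361$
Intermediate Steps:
$r{\left(a \right)} = 0$
$P{\left(I \right)} = \sqrt{2} \sqrt{I}$ ($P{\left(I \right)} = \sqrt{2 I} = \sqrt{2} \sqrt{I}$)
$E{\left(F \right)} = F + 2 F^{2}$ ($E{\left(F \right)} = \left(F^{2} + F^{2}\right) + F = 2 F^{2} + F = F + 2 F^{2}$)
$\left(E{\left(-11 \right)} + P{\left(r{\left(3 \right)} \right)}\right)^{2} = \left(- 11 \left(1 + 2 \left(-11\right)\right) + \sqrt{2} \sqrt{0}\right)^{2} = \left(- 11 \left(1 - 22\right) + \sqrt{2} \cdot 0\right)^{2} = \left(\left(-11\right) \left(-21\right) + 0\right)^{2} = \left(231 + 0\right)^{2} = 231^{2} = 53361$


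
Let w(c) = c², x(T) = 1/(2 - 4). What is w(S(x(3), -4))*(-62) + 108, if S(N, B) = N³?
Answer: 3425/32 ≈ 107.03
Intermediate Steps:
x(T) = -½ (x(T) = 1/(-2) = -½)
w(S(x(3), -4))*(-62) + 108 = ((-½)³)²*(-62) + 108 = (-⅛)²*(-62) + 108 = (1/64)*(-62) + 108 = -31/32 + 108 = 3425/32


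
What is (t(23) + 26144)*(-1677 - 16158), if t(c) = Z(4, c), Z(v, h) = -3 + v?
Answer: -466296075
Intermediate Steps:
t(c) = 1 (t(c) = -3 + 4 = 1)
(t(23) + 26144)*(-1677 - 16158) = (1 + 26144)*(-1677 - 16158) = 26145*(-17835) = -466296075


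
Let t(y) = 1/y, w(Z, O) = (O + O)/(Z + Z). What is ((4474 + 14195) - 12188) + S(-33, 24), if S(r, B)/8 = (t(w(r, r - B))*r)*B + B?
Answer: 57091/19 ≈ 3004.8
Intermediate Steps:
w(Z, O) = O/Z (w(Z, O) = (2*O)/((2*Z)) = (2*O)*(1/(2*Z)) = O/Z)
t(y) = 1/y
S(r, B) = 8*B + 8*B*r²/(r - B) (S(r, B) = 8*((r/(((r - B)/r)))*B + B) = 8*(((r/(r - B))*r)*B + B) = 8*((r²/(r - B))*B + B) = 8*(B*r²/(r - B) + B) = 8*(B + B*r²/(r - B)) = 8*B + 8*B*r²/(r - B))
((4474 + 14195) - 12188) + S(-33, 24) = ((4474 + 14195) - 12188) + 8*24*(-33 + (-33)² - 1*24)/(-33 - 1*24) = (18669 - 12188) + 8*24*(-33 + 1089 - 24)/(-33 - 24) = 6481 + 8*24*1032/(-57) = 6481 + 8*24*(-1/57)*1032 = 6481 - 66048/19 = 57091/19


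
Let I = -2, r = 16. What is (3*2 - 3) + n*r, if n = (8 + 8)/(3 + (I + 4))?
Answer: 271/5 ≈ 54.200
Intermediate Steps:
n = 16/5 (n = (8 + 8)/(3 + (-2 + 4)) = 16/(3 + 2) = 16/5 ≈ 3.2000)
(3*2 - 3) + n*r = (3*2 - 3) + (16/5)*16 = (6 - 3) + 256/5 = 3 + 256/5 = 271/5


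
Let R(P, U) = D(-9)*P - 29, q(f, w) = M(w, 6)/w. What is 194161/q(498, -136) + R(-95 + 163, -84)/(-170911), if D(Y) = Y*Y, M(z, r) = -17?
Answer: 265473999889/170911 ≈ 1.5533e+6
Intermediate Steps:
D(Y) = Y²
q(f, w) = -17/w
R(P, U) = -29 + 81*P (R(P, U) = (-9)²*P - 29 = 81*P - 29 = -29 + 81*P)
194161/q(498, -136) + R(-95 + 163, -84)/(-170911) = 194161/((-17/(-136))) + (-29 + 81*(-95 + 163))/(-170911) = 194161/((-17*(-1/136))) + (-29 + 81*68)*(-1/170911) = 194161/(⅛) + (-29 + 5508)*(-1/170911) = 194161*8 + 5479*(-1/170911) = 1553288 - 5479/170911 = 265473999889/170911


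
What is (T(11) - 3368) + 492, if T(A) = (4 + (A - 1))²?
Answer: -2680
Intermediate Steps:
T(A) = (3 + A)² (T(A) = (4 + (-1 + A))² = (3 + A)²)
(T(11) - 3368) + 492 = ((3 + 11)² - 3368) + 492 = (14² - 3368) + 492 = (196 - 3368) + 492 = -3172 + 492 = -2680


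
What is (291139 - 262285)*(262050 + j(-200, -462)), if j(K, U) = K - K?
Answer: 7561190700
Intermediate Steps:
j(K, U) = 0
(291139 - 262285)*(262050 + j(-200, -462)) = (291139 - 262285)*(262050 + 0) = 28854*262050 = 7561190700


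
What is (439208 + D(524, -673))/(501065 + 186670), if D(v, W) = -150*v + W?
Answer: 71987/137547 ≈ 0.52336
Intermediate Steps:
D(v, W) = W - 150*v
(439208 + D(524, -673))/(501065 + 186670) = (439208 + (-673 - 150*524))/(501065 + 186670) = (439208 + (-673 - 78600))/687735 = (439208 - 79273)*(1/687735) = 359935*(1/687735) = 71987/137547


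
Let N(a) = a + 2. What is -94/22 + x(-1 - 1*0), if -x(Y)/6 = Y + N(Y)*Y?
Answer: 85/11 ≈ 7.7273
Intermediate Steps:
N(a) = 2 + a
x(Y) = -6*Y - 6*Y*(2 + Y) (x(Y) = -6*(Y + (2 + Y)*Y) = -6*(Y + Y*(2 + Y)) = -6*Y - 6*Y*(2 + Y))
-94/22 + x(-1 - 1*0) = -94/22 - 6*(-1 - 1*0)*(3 + (-1 - 1*0)) = -94*1/22 - 6*(-1 + 0)*(3 + (-1 + 0)) = -47/11 - 6*(-1)*(3 - 1) = -47/11 - 6*(-1)*2 = -47/11 + 12 = 85/11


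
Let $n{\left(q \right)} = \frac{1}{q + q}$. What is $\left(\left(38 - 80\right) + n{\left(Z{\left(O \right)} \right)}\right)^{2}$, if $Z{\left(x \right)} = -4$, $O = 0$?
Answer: $\frac{113569}{64} \approx 1774.5$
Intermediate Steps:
$n{\left(q \right)} = \frac{1}{2 q}$
$\left(\left(38 - 80\right) + n{\left(Z{\left(O \right)} \right)}\right)^{2} = \left(\left(38 - 80\right) + \frac{1}{2 \left(-4\right)}\right)^{2} = \left(\left(38 - 80\right) + \frac{1}{2} \left(- \frac{1}{4}\right)\right)^{2} = \left(-42 - \frac{1}{8}\right)^{2} = \left(- \frac{337}{8}\right)^{2} = \frac{113569}{64}$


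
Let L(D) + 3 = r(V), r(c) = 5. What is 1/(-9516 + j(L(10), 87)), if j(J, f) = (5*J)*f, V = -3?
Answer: -1/8646 ≈ -0.00011566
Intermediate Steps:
L(D) = 2 (L(D) = -3 + 5 = 2)
j(J, f) = 5*J*f
1/(-9516 + j(L(10), 87)) = 1/(-9516 + 5*2*87) = 1/(-9516 + 870) = 1/(-8646) = -1/8646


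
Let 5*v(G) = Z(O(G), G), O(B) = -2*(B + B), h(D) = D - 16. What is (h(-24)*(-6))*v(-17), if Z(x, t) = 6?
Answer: 288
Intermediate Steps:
h(D) = -16 + D
O(B) = -4*B
v(G) = 6/5 (v(G) = (1/5)*6 = 6/5)
(h(-24)*(-6))*v(-17) = ((-16 - 24)*(-6))*(6/5) = -40*(-6)*(6/5) = 240*(6/5) = 288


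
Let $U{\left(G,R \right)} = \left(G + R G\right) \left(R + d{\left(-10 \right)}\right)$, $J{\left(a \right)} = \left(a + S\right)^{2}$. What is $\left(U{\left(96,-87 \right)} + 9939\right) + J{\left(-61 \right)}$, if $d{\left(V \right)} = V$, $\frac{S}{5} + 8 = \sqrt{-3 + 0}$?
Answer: $820897 - 1010 i \sqrt{3} \approx 8.209 \cdot 10^{5} - 1749.4 i$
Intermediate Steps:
$S = -40 + 5 i \sqrt{3}$ ($S = -40 + 5 \sqrt{-3 + 0} = -40 + 5 \sqrt{-3} = -40 + 5 i \sqrt{3} \approx -40.0 + 8.6602 i$)
$J{\left(a \right)} = \left(-40 + a + 5 i \sqrt{3}\right)^{2}$ ($J{\left(a \right)} = \left(a - \left(40 - 5 i \sqrt{3}\right)\right)^{2} = \left(-40 + a + 5 i \sqrt{3}\right)^{2}$)
$U{\left(G,R \right)} = \left(-10 + R\right) \left(G + G R\right)$ ($U{\left(G,R \right)} = \left(G + R G\right) \left(R - 10\right) = \left(G + G R\right) \left(-10 + R\right) = \left(-10 + R\right) \left(G + G R\right)$)
$\left(U{\left(96,-87 \right)} + 9939\right) + J{\left(-61 \right)} = \left(96 \left(-10 + \left(-87\right)^{2} - -783\right) + 9939\right) + \left(-40 - 61 + 5 i \sqrt{3}\right)^{2} = \left(96 \left(-10 + 7569 + 783\right) + 9939\right) + \left(-101 + 5 i \sqrt{3}\right)^{2} = \left(96 \cdot 8342 + 9939\right) + \left(-101 + 5 i \sqrt{3}\right)^{2} = \left(800832 + 9939\right) + \left(-101 + 5 i \sqrt{3}\right)^{2} = 810771 + \left(-101 + 5 i \sqrt{3}\right)^{2}$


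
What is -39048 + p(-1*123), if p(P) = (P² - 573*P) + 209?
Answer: 46769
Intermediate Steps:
p(P) = 209 + P² - 573*P
-39048 + p(-1*123) = -39048 + (209 + (-1*123)² - (-573)*123) = -39048 + (209 + (-123)² - 573*(-123)) = -39048 + (209 + 15129 + 70479) = -39048 + 85817 = 46769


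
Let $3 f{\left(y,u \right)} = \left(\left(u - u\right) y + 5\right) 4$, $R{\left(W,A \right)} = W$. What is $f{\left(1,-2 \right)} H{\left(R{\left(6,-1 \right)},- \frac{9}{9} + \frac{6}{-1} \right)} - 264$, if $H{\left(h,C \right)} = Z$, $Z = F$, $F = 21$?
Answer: $-124$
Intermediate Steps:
$Z = 21$
$H{\left(h,C \right)} = 21$
$f{\left(y,u \right)} = \frac{20}{3}$ ($f{\left(y,u \right)} = \frac{\left(\left(u - u\right) y + 5\right) 4}{3} = \frac{\left(0 y + 5\right) 4}{3} = \frac{\left(0 + 5\right) 4}{3} = \frac{5 \cdot 4}{3} = \frac{1}{3} \cdot 20 = \frac{20}{3}$)
$f{\left(1,-2 \right)} H{\left(R{\left(6,-1 \right)},- \frac{9}{9} + \frac{6}{-1} \right)} - 264 = \frac{20}{3} \cdot 21 - 264 = 140 - 264 = -124$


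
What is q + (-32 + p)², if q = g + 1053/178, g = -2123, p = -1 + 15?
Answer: -319169/178 ≈ -1793.1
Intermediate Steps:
p = 14
q = -376841/178 (q = -2123 + 1053/178 = -376841/178 ≈ -2117.1)
q + (-32 + p)² = -376841/178 + (-32 + 14)² = -376841/178 + (-18)² = -376841/178 + 324 = -319169/178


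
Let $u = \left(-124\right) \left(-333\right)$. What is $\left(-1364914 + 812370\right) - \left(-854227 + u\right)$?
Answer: $260391$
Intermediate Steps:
$u = 41292$
$\left(-1364914 + 812370\right) - \left(-854227 + u\right) = \left(-1364914 + 812370\right) + \left(\left(-43833 + 898060\right) - 41292\right) = -552544 + \left(854227 - 41292\right) = -552544 + 812935 = 260391$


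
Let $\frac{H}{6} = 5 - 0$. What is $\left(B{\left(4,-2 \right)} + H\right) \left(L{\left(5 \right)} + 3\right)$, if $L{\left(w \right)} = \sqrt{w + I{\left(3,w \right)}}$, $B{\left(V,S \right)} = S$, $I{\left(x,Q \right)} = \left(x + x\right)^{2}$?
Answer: $84 + 28 \sqrt{41} \approx 263.29$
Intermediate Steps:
$I{\left(x,Q \right)} = 4 x^{2}$ ($I{\left(x,Q \right)} = \left(2 x\right)^{2} = 4 x^{2}$)
$H = 30$ ($H = 6 \left(5 - 0\right) = 6 \left(5 + 0\right) = 6 \cdot 5 = 30$)
$L{\left(w \right)} = \sqrt{36 + w}$ ($L{\left(w \right)} = \sqrt{w + 4 \cdot 3^{2}} = \sqrt{w + 4 \cdot 9} = \sqrt{w + 36} = \sqrt{36 + w}$)
$\left(B{\left(4,-2 \right)} + H\right) \left(L{\left(5 \right)} + 3\right) = \left(-2 + 30\right) \left(\sqrt{36 + 5} + 3\right) = 28 \left(\sqrt{41} + 3\right) = 28 \left(3 + \sqrt{41}\right) = 84 + 28 \sqrt{41}$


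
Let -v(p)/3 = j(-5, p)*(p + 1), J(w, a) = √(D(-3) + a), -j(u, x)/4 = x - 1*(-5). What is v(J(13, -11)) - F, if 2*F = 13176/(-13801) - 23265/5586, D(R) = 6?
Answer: 131560467/51394924 + 72*I*√5 ≈ 2.5598 + 161.0*I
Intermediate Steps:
j(u, x) = -20 - 4*x (j(u, x) = -4*(x - 1*(-5)) = -4*(x + 5) = -4*(5 + x) = -20 - 4*x)
J(w, a) = √(6 + a)
v(p) = -3*(1 + p)*(-20 - 4*p) (v(p) = -3*(-20 - 4*p)*(p + 1) = -3*(-20 - 4*p)*(1 + p) = -3*(1 + p)*(-20 - 4*p))
F = -131560467/51394924 (F = (13176/(-13801) - 23265/5586)/2 = (13176*(-1/13801) - 23265*1/5586)/2 = (-13176/13801 - 7755/1862)/2 = (½)*(-131560467/25697462) = -131560467/51394924 ≈ -2.5598)
v(J(13, -11)) - F = 12*(1 + √(6 - 11))*(5 + √(6 - 11)) - 1*(-131560467/51394924) = 12*(1 + √(-5))*(5 + √(-5)) + 131560467/51394924 = 12*(1 + I*√5)*(5 + I*√5) + 131560467/51394924 = 131560467/51394924 + 12*(1 + I*√5)*(5 + I*√5)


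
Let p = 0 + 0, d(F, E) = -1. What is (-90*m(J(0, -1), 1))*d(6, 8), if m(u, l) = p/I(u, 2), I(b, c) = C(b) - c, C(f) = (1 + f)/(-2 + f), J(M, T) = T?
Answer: 0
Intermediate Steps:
p = 0
C(f) = (1 + f)/(-2 + f)
I(b, c) = -c + (1 + b)/(-2 + b) (I(b, c) = (1 + b)/(-2 + b) - c = -c + (1 + b)/(-2 + b))
m(u, l) = 0 (m(u, l) = 0/(((1 + u - 1*2*(-2 + u))/(-2 + u))) = 0/(((1 + u + (4 - 2*u))/(-2 + u))) = 0/(((5 - u)/(-2 + u))) = 0*((-2 + u)/(5 - u)) = 0)
(-90*m(J(0, -1), 1))*d(6, 8) = -90*0*(-1) = 0*(-1) = 0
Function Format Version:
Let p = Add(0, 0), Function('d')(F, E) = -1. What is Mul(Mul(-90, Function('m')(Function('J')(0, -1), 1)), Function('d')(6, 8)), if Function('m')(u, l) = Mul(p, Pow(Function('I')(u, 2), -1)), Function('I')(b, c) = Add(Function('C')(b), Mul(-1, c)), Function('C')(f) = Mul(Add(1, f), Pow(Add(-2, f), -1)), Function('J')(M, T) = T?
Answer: 0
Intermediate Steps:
p = 0
Function('C')(f) = Mul(Pow(Add(-2, f), -1), Add(1, f))
Function('I')(b, c) = Add(Mul(-1, c), Mul(Pow(Add(-2, b), -1), Add(1, b))) (Function('I')(b, c) = Add(Mul(Pow(Add(-2, b), -1), Add(1, b)), Mul(-1, c)) = Add(Mul(-1, c), Mul(Pow(Add(-2, b), -1), Add(1, b))))
Function('m')(u, l) = 0 (Function('m')(u, l) = Mul(0, Pow(Mul(Pow(Add(-2, u), -1), Add(1, u, Mul(-1, 2, Add(-2, u)))), -1)) = Mul(0, Pow(Mul(Pow(Add(-2, u), -1), Add(1, u, Add(4, Mul(-2, u)))), -1)) = Mul(0, Pow(Mul(Pow(Add(-2, u), -1), Add(5, Mul(-1, u))), -1)) = Mul(0, Mul(Pow(Add(5, Mul(-1, u)), -1), Add(-2, u))) = 0)
Mul(Mul(-90, Function('m')(Function('J')(0, -1), 1)), Function('d')(6, 8)) = Mul(Mul(-90, 0), -1) = Mul(0, -1) = 0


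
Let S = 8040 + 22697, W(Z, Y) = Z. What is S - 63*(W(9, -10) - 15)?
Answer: 31115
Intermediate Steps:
S = 30737
S - 63*(W(9, -10) - 15) = 30737 - 63*(9 - 15) = 30737 - 63*(-6) = 30737 + 378 = 31115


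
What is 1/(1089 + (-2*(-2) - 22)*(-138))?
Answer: 1/3573 ≈ 0.00027988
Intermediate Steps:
1/(1089 + (-2*(-2) - 22)*(-138)) = 1/(1089 + (4 - 22)*(-138)) = 1/(1089 - 18*(-138)) = 1/(1089 + 2484) = 1/3573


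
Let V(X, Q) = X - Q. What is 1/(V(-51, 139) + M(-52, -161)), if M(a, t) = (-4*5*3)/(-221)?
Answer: -221/41930 ≈ -0.0052707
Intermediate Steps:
M(a, t) = 60/221 (M(a, t) = -20*3*(-1/221) = -60*(-1/221) = 60/221)
1/(V(-51, 139) + M(-52, -161)) = 1/((-51 - 1*139) + 60/221) = 1/((-51 - 139) + 60/221) = 1/(-190 + 60/221) = 1/(-41930/221) = -221/41930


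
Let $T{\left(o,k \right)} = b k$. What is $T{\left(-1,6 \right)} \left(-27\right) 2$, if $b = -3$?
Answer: $972$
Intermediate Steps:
$T{\left(o,k \right)} = - 3 k$
$T{\left(-1,6 \right)} \left(-27\right) 2 = \left(-3\right) 6 \left(-27\right) 2 = \left(-18\right) \left(-27\right) 2 = 486 \cdot 2 = 972$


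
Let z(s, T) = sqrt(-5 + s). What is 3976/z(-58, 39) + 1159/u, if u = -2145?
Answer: -1159/2145 - 568*I*sqrt(7)/3 ≈ -0.54033 - 500.93*I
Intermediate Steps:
3976/z(-58, 39) + 1159/u = 3976/(sqrt(-5 - 58)) + 1159/(-2145) = 3976/(sqrt(-63)) + 1159*(-1/2145) = 3976/((3*I*sqrt(7))) - 1159/2145 = 3976*(-I*sqrt(7)/21) - 1159/2145 = -568*I*sqrt(7)/3 - 1159/2145 = -1159/2145 - 568*I*sqrt(7)/3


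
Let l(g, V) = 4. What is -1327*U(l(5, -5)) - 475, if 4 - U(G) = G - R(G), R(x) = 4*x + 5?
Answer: -28342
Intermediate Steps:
R(x) = 5 + 4*x
U(G) = 9 + 3*G (U(G) = 4 - (G - (5 + 4*G)) = 4 - (G + (-5 - 4*G)) = 4 - (-5 - 3*G) = 4 + (5 + 3*G) = 9 + 3*G)
-1327*U(l(5, -5)) - 475 = -1327*(9 + 3*4) - 475 = -1327*(9 + 12) - 475 = -1327*21 - 475 = -27867 - 475 = -28342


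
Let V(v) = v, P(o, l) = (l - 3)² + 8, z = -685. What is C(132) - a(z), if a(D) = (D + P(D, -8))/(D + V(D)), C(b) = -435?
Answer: -298253/685 ≈ -435.41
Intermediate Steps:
P(o, l) = 8 + (-3 + l)² (P(o, l) = (-3 + l)² + 8 = 8 + (-3 + l)²)
a(D) = (129 + D)/(2*D) (a(D) = (D + (8 + (-3 - 8)²))/(D + D) = (D + (8 + (-11)²))/((2*D)) = (D + (8 + 121))*(1/(2*D)) = (D + 129)*(1/(2*D)) = (129 + D)*(1/(2*D)) = (129 + D)/(2*D))
C(132) - a(z) = -435 - (129 - 685)/(2*(-685)) = -435 - (-1)*(-556)/(2*685) = -435 - 1*278/685 = -435 - 278/685 = -298253/685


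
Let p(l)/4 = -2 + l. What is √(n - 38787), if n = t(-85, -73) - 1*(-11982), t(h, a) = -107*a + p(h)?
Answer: I*√19342 ≈ 139.08*I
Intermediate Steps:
p(l) = -8 + 4*l (p(l) = 4*(-2 + l) = -8 + 4*l)
t(h, a) = -8 - 107*a + 4*h (t(h, a) = -107*a + (-8 + 4*h) = -8 - 107*a + 4*h)
n = 19445 (n = (-8 - 107*(-73) + 4*(-85)) - 1*(-11982) = (-8 + 7811 - 340) + 11982 = 7463 + 11982 = 19445)
√(n - 38787) = √(19445 - 38787) = √(-19342) = I*√19342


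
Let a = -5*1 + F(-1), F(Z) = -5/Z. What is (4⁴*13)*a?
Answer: 0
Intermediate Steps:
a = 0 (a = -5*1 - 5/(-1) = -5 - 5*(-1) = -5 + 5 = 0)
(4⁴*13)*a = (4⁴*13)*0 = (256*13)*0 = 3328*0 = 0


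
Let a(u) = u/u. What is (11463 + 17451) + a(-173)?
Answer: 28915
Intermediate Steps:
a(u) = 1
(11463 + 17451) + a(-173) = (11463 + 17451) + 1 = 28914 + 1 = 28915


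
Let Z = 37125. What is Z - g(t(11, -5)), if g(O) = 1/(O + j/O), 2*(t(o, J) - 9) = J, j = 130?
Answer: 1967623/53 ≈ 37125.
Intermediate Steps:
t(o, J) = 9 + J/2
g(O) = 1/(O + 130/O)
Z - g(t(11, -5)) = 37125 - (9 + (½)*(-5))/(130 + (9 + (½)*(-5))²) = 37125 - (9 - 5/2)/(130 + (9 - 5/2)²) = 37125 - 13/(2*(130 + (13/2)²)) = 37125 - 13/(2*(130 + 169/4)) = 37125 - 13/(2*689/4) = 37125 - 13*4/(2*689) = 37125 - 1*2/53 = 37125 - 2/53 = 1967623/53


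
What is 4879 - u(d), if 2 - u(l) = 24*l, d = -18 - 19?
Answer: 3989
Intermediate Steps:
d = -37
u(l) = 2 - 24*l
4879 - u(d) = 4879 - (2 - 24*(-37)) = 4879 - (2 + 888) = 4879 - 1*890 = 4879 - 890 = 3989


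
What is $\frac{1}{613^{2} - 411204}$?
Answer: $- \frac{1}{35435} \approx -2.8221 \cdot 10^{-5}$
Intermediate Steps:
$\frac{1}{613^{2} - 411204} = \frac{1}{375769 - 411204} = \frac{1}{-35435} = - \frac{1}{35435}$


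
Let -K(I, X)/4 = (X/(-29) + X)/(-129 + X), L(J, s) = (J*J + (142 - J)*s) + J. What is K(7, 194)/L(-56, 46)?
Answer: -5432/5743595 ≈ -0.00094575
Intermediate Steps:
L(J, s) = J + J² + s*(142 - J) (L(J, s) = (J² + s*(142 - J)) + J = J + J² + s*(142 - J))
K(I, X) = -112*X/(29*(-129 + X)) (K(I, X) = -4*(X/(-29) + X)/(-129 + X) = -4*(X*(-1/29) + X)/(-129 + X) = -4*(-X/29 + X)/(-129 + X) = -4*28*X/29/(-129 + X) = -112*X/(29*(-129 + X)))
K(7, 194)/L(-56, 46) = (-112*194/(-3741 + 29*194))/(-56 + (-56)² + 142*46 - 1*(-56)*46) = (-112*194/(-3741 + 5626))/(-56 + 3136 + 6532 + 2576) = -112*194/1885/12188 = -112*194*1/1885*(1/12188) = -21728/1885*1/12188 = -5432/5743595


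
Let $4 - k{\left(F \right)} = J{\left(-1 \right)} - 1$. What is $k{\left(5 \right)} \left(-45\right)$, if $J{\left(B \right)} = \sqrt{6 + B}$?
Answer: $-225 + 45 \sqrt{5} \approx -124.38$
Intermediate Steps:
$k{\left(F \right)} = 5 - \sqrt{5}$ ($k{\left(F \right)} = 4 - \left(\sqrt{6 - 1} - 1\right) = 4 - \left(\sqrt{5} - 1\right) = 4 - \left(-1 + \sqrt{5}\right) = 4 + \left(1 - \sqrt{5}\right) = 5 - \sqrt{5}$)
$k{\left(5 \right)} \left(-45\right) = \left(5 - \sqrt{5}\right) \left(-45\right) = -225 + 45 \sqrt{5}$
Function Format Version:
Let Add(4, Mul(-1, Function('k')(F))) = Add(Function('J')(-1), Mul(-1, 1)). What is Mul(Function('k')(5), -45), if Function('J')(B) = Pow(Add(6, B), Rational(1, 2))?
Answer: Add(-225, Mul(45, Pow(5, Rational(1, 2)))) ≈ -124.38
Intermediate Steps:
Function('k')(F) = Add(5, Mul(-1, Pow(5, Rational(1, 2)))) (Function('k')(F) = Add(4, Mul(-1, Add(Pow(Add(6, -1), Rational(1, 2)), Mul(-1, 1)))) = Add(4, Mul(-1, Add(Pow(5, Rational(1, 2)), -1))) = Add(4, Mul(-1, Add(-1, Pow(5, Rational(1, 2))))) = Add(4, Add(1, Mul(-1, Pow(5, Rational(1, 2))))) = Add(5, Mul(-1, Pow(5, Rational(1, 2)))))
Mul(Function('k')(5), -45) = Mul(Add(5, Mul(-1, Pow(5, Rational(1, 2)))), -45) = Add(-225, Mul(45, Pow(5, Rational(1, 2))))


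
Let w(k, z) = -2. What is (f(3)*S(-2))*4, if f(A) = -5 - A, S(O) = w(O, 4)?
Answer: 64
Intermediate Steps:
S(O) = -2
(f(3)*S(-2))*4 = ((-5 - 1*3)*(-2))*4 = ((-5 - 3)*(-2))*4 = -8*(-2)*4 = 16*4 = 64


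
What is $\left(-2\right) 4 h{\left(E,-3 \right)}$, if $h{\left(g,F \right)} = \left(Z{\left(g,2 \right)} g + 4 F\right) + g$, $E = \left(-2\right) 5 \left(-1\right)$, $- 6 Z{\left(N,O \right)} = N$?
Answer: $\frac{448}{3} \approx 149.33$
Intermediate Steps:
$Z{\left(N,O \right)} = - \frac{N}{6}$
$E = 10$ ($E = \left(-10\right) \left(-1\right) = 10$)
$h{\left(g,F \right)} = g + 4 F - \frac{g^{2}}{6}$ ($h{\left(g,F \right)} = \left(- \frac{g}{6} g + 4 F\right) + g = \left(- \frac{g^{2}}{6} + 4 F\right) + g = \left(4 F - \frac{g^{2}}{6}\right) + g = g + 4 F - \frac{g^{2}}{6}$)
$\left(-2\right) 4 h{\left(E,-3 \right)} = \left(-2\right) 4 \left(10 + 4 \left(-3\right) - \frac{10^{2}}{6}\right) = - 8 \left(10 - 12 - \frac{50}{3}\right) = \left(-8\right) \left(- \frac{56}{3}\right) = \frac{448}{3}$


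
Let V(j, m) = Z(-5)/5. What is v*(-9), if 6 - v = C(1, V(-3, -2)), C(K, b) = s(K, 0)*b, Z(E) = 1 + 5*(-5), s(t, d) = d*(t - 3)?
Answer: -54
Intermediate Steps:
s(t, d) = d*(-3 + t)
Z(E) = -24 (Z(E) = 1 - 25 = -24)
V(j, m) = -24/5
C(K, b) = 0 (C(K, b) = (0*(-3 + K))*b = 0*b = 0)
v = 6 (v = 6 - 1*0 = 6 + 0 = 6)
v*(-9) = 6*(-9) = -54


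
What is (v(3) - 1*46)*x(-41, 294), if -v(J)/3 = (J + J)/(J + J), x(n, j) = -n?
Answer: -2009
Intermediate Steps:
v(J) = -3 (v(J) = -3*(J + J)/(J + J) = -3*2*J/(2*J) = -3*2*J*1/(2*J) = -3*1 = -3)
(v(3) - 1*46)*x(-41, 294) = (-3 - 1*46)*(-1*(-41)) = (-3 - 46)*41 = -49*41 = -2009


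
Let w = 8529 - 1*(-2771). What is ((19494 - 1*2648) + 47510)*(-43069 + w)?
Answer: -2044525764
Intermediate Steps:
w = 11300 (w = 8529 + 2771 = 11300)
((19494 - 1*2648) + 47510)*(-43069 + w) = ((19494 - 1*2648) + 47510)*(-43069 + 11300) = ((19494 - 2648) + 47510)*(-31769) = (16846 + 47510)*(-31769) = 64356*(-31769) = -2044525764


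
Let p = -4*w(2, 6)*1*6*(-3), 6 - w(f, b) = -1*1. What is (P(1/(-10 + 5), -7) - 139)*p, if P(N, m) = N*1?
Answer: -350784/5 ≈ -70157.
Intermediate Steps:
P(N, m) = N
w(f, b) = 7 (w(f, b) = 6 - (-1) = 6 - 1*(-1) = 6 + 1 = 7)
p = 504 (p = -4*7*1*6*(-3) = -28*6*(-3) = -4*42*(-3) = -168*(-3) = 504)
(P(1/(-10 + 5), -7) - 139)*p = (1/(-10 + 5) - 139)*504 = (1/(-5) - 139)*504 = (-1/5 - 139)*504 = -696/5*504 = -350784/5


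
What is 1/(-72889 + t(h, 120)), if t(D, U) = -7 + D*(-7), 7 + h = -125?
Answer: -1/71972 ≈ -1.3894e-5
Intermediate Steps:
h = -132 (h = -7 - 125 = -132)
t(D, U) = -7 - 7*D
1/(-72889 + t(h, 120)) = 1/(-72889 + (-7 - 7*(-132))) = 1/(-72889 + (-7 + 924)) = 1/(-72889 + 917) = 1/(-71972) = -1/71972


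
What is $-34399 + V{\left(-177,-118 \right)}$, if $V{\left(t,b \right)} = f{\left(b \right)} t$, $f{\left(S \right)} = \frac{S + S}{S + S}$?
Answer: $-34576$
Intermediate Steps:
$f{\left(S \right)} = 1$ ($f{\left(S \right)} = \frac{2 S}{2 S} = 2 S \frac{1}{2 S} = 1$)
$V{\left(t,b \right)} = t$ ($V{\left(t,b \right)} = 1 t = t$)
$-34399 + V{\left(-177,-118 \right)} = -34399 - 177 = -34576$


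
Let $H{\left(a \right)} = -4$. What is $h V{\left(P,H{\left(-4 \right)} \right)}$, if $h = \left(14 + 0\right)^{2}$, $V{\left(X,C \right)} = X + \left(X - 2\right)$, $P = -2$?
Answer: $-1176$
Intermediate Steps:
$V{\left(X,C \right)} = -2 + 2 X$ ($V{\left(X,C \right)} = X + \left(-2 + X\right) = -2 + 2 X$)
$h = 196$ ($h = 14^{2} = 196$)
$h V{\left(P,H{\left(-4 \right)} \right)} = 196 \left(-2 + 2 \left(-2\right)\right) = 196 \left(-2 - 4\right) = 196 \left(-6\right) = -1176$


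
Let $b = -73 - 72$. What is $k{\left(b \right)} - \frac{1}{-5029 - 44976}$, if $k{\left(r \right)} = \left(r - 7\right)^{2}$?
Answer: $\frac{1155315521}{50005} \approx 23104.0$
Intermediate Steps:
$b = -145$
$k{\left(r \right)} = \left(-7 + r\right)^{2}$
$k{\left(b \right)} - \frac{1}{-5029 - 44976} = \left(-7 - 145\right)^{2} - \frac{1}{-5029 - 44976} = \left(-152\right)^{2} - \frac{1}{-50005} = 23104 - - \frac{1}{50005} = 23104 + \frac{1}{50005} = \frac{1155315521}{50005}$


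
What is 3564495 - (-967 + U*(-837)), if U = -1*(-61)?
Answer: 3616519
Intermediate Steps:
U = 61
3564495 - (-967 + U*(-837)) = 3564495 - (-967 + 61*(-837)) = 3564495 - (-967 - 51057) = 3564495 - 1*(-52024) = 3564495 + 52024 = 3616519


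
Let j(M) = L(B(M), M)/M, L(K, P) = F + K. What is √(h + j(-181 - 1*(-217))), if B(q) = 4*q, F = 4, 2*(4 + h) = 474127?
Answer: √8534290/6 ≈ 486.89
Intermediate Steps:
h = 474119/2 (h = -4 + (½)*474127 = -4 + 474127/2 = 474119/2 ≈ 2.3706e+5)
L(K, P) = 4 + K
j(M) = (4 + 4*M)/M
√(h + j(-181 - 1*(-217))) = √(474119/2 + (4 + 4/(-181 - 1*(-217)))) = √(474119/2 + (4 + 4/(-181 + 217))) = √(474119/2 + (4 + 4/36)) = √(474119/2 + (4 + 4*(1/36))) = √(474119/2 + (4 + ⅑)) = √(474119/2 + 37/9) = √(4267145/18) = √8534290/6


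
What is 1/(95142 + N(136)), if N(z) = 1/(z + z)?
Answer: 272/25878625 ≈ 1.0511e-5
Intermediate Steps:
N(z) = 1/(2*z)
1/(95142 + N(136)) = 1/(95142 + (½)/136) = 1/(95142 + (½)*(1/136)) = 1/(95142 + 1/272) = 1/(25878625/272) = 272/25878625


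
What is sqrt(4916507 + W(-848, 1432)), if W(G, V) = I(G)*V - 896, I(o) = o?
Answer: 5*sqrt(148051) ≈ 1923.9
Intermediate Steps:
W(G, V) = -896 + G*V (W(G, V) = G*V - 896 = -896 + G*V)
sqrt(4916507 + W(-848, 1432)) = sqrt(4916507 + (-896 - 848*1432)) = sqrt(4916507 + (-896 - 1214336)) = sqrt(4916507 - 1215232) = sqrt(3701275) = 5*sqrt(148051)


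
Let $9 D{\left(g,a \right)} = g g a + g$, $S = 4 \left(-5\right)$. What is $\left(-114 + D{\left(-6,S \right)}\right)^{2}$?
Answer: $\frac{341056}{9} \approx 37895.0$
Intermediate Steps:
$S = -20$
$D{\left(g,a \right)} = \frac{g}{9} + \frac{a g^{2}}{9}$ ($D{\left(g,a \right)} = \frac{g g a + g}{9} = \frac{g^{2} a + g}{9} = \frac{a g^{2} + g}{9} = \frac{g + a g^{2}}{9} = \frac{g}{9} + \frac{a g^{2}}{9}$)
$\left(-114 + D{\left(-6,S \right)}\right)^{2} = \left(-114 + \frac{1}{9} \left(-6\right) \left(1 - -120\right)\right)^{2} = \left(-114 + \frac{1}{9} \left(-6\right) \left(1 + 120\right)\right)^{2} = \left(-114 + \frac{1}{9} \left(-6\right) 121\right)^{2} = \left(-114 - \frac{242}{3}\right)^{2} = \left(- \frac{584}{3}\right)^{2} = \frac{341056}{9}$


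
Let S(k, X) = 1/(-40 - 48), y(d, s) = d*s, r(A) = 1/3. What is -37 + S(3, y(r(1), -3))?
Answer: -3257/88 ≈ -37.011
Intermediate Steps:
r(A) = ⅓
S(k, X) = -1/88 (S(k, X) = 1/(-88) = -1/88)
-37 + S(3, y(r(1), -3)) = -37 - 1/88 = -3257/88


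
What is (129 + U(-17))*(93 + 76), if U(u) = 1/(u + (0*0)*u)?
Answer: 370448/17 ≈ 21791.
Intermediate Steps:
U(u) = 1/u (U(u) = 1/(u + 0*u) = 1/(u + 0) = 1/u)
(129 + U(-17))*(93 + 76) = (129 + 1/(-17))*(93 + 76) = (129 - 1/17)*169 = (2192/17)*169 = 370448/17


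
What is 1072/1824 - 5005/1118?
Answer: -9532/2451 ≈ -3.8890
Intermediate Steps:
1072/1824 - 5005/1118 = 1072*(1/1824) - 5005*1/1118 = 67/114 - 385/86 = -9532/2451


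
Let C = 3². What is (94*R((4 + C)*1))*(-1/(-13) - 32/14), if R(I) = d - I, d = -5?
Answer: 340092/91 ≈ 3737.3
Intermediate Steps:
C = 9
R(I) = -5 - I
(94*R((4 + C)*1))*(-1/(-13) - 32/14) = (94*(-5 - (4 + 9)))*(-1/(-13) - 32/14) = (94*(-5 - 13))*(-1*(-1/13) - 32*1/14) = (94*(-5 - 1*13))*(1/13 - 16/7) = (94*(-5 - 13))*(-201/91) = (94*(-18))*(-201/91) = -1692*(-201/91) = 340092/91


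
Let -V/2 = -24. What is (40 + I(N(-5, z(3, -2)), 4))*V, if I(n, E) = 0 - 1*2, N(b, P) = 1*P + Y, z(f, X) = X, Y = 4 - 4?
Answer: 1824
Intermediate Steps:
Y = 0
V = 48 (V = -2*(-24) = 48)
N(b, P) = P (N(b, P) = 1*P + 0 = P + 0 = P)
I(n, E) = -2 (I(n, E) = 0 - 2 = -2)
(40 + I(N(-5, z(3, -2)), 4))*V = (40 - 2)*48 = 38*48 = 1824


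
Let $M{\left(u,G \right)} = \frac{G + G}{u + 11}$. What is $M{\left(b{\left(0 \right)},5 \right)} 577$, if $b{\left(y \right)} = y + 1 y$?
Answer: $\frac{5770}{11} \approx 524.54$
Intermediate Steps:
$b{\left(y \right)} = 2 y$ ($b{\left(y \right)} = y + y = 2 y$)
$M{\left(u,G \right)} = \frac{2 G}{11 + u}$
$M{\left(b{\left(0 \right)},5 \right)} 577 = 2 \cdot 5 \frac{1}{11 + 2 \cdot 0} \cdot 577 = 2 \cdot 5 \frac{1}{11 + 0} \cdot 577 = 2 \cdot 5 \cdot \frac{1}{11} \cdot 577 = \frac{10}{11} \cdot 577 = \frac{5770}{11}$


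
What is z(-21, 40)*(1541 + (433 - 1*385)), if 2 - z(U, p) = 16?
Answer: -22246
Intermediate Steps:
z(U, p) = -14 (z(U, p) = 2 - 1*16 = 2 - 16 = -14)
z(-21, 40)*(1541 + (433 - 1*385)) = -14*(1541 + (433 - 1*385)) = -14*(1541 + (433 - 385)) = -14*(1541 + 48) = -14*1589 = -22246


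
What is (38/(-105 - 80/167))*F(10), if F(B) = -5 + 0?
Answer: 6346/3523 ≈ 1.8013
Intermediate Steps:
F(B) = -5
(38/(-105 - 80/167))*F(10) = (38/(-105 - 80/167))*(-5) = (38/(-17615/167))*(-5) = (38*(-167/17615))*(-5) = -6346/17615*(-5) = 6346/3523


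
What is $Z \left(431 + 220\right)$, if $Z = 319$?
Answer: $207669$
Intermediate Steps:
$Z \left(431 + 220\right) = 319 \left(431 + 220\right) = 319 \cdot 651 = 207669$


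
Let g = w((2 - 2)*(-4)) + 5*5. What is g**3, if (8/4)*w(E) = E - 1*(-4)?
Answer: 19683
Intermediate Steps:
w(E) = 2 + E/2 (w(E) = (E - 1*(-4))/2 = (E + 4)/2 = (4 + E)/2 = 2 + E/2)
g = 27 (g = (2 + ((2 - 2)*(-4))/2) + 5*5 = (2 + (0*(-4))/2) + 25 = (2 + (1/2)*0) + 25 = (2 + 0) + 25 = 2 + 25 = 27)
g**3 = 27**3 = 19683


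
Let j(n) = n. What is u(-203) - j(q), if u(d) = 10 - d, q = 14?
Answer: 199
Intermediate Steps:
u(-203) - j(q) = (10 - 1*(-203)) - 1*14 = (10 + 203) - 14 = 213 - 14 = 199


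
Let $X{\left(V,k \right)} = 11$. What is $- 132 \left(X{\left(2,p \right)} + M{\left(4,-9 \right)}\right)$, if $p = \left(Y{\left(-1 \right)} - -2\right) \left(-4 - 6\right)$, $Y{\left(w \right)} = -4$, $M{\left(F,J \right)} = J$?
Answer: $-264$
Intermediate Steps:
$p = 20$ ($p = \left(-4 - -2\right) \left(-4 - 6\right) = \left(-4 + \left(-3 + 5\right)\right) \left(-10\right) = \left(-4 + 2\right) \left(-10\right) = \left(-2\right) \left(-10\right) = 20$)
$- 132 \left(X{\left(2,p \right)} + M{\left(4,-9 \right)}\right) = - 132 \left(11 - 9\right) = \left(-132\right) 2 = -264$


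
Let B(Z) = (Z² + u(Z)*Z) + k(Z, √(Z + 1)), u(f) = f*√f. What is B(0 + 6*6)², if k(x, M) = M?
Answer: (9072 + √37)² ≈ 8.2412e+7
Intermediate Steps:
u(f) = f^(3/2)
B(Z) = Z² + Z^(5/2) + √(1 + Z) (B(Z) = (Z² + Z^(3/2)*Z) + √(Z + 1) = (Z² + Z^(5/2)) + √(1 + Z) = Z² + Z^(5/2) + √(1 + Z))
B(0 + 6*6)² = ((0 + 6*6)² + (0 + 6*6)^(5/2) + √(1 + (0 + 6*6)))² = ((0 + 36)² + (0 + 36)^(5/2) + √(1 + (0 + 36)))² = (36² + 36^(5/2) + √(1 + 36))² = (1296 + 7776 + √37)² = (9072 + √37)²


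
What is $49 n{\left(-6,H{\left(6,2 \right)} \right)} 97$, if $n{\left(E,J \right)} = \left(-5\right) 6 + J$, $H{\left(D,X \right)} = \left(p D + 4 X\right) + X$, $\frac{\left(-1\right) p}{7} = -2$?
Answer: $304192$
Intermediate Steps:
$p = 14$ ($p = \left(-7\right) \left(-2\right) = 14$)
$H{\left(D,X \right)} = 5 X + 14 D$ ($H{\left(D,X \right)} = \left(14 D + 4 X\right) + X = \left(4 X + 14 D\right) + X = 5 X + 14 D$)
$n{\left(E,J \right)} = -30 + J$
$49 n{\left(-6,H{\left(6,2 \right)} \right)} 97 = 49 \left(-30 + \left(5 \cdot 2 + 14 \cdot 6\right)\right) 97 = 49 \left(-30 + \left(10 + 84\right)\right) 97 = 49 \left(-30 + 94\right) 97 = 49 \cdot 64 \cdot 97 = 3136 \cdot 97 = 304192$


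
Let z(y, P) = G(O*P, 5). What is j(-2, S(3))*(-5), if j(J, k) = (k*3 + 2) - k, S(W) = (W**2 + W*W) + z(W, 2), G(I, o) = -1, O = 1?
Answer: -180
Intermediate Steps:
z(y, P) = -1
S(W) = -1 + 2*W**2 (S(W) = (W**2 + W*W) - 1 = (W**2 + W**2) - 1 = 2*W**2 - 1 = -1 + 2*W**2)
j(J, k) = 2 + 2*k (j(J, k) = (3*k + 2) - k = (2 + 3*k) - k = 2 + 2*k)
j(-2, S(3))*(-5) = (2 + 2*(-1 + 2*3**2))*(-5) = (2 + 2*(-1 + 2*9))*(-5) = (2 + 2*(-1 + 18))*(-5) = (2 + 2*17)*(-5) = (2 + 34)*(-5) = 36*(-5) = -180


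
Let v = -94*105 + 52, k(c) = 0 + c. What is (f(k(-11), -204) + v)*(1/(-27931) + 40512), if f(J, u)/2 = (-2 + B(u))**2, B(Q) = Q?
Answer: 84926653521234/27931 ≈ 3.0406e+9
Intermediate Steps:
k(c) = c
f(J, u) = 2*(-2 + u)**2
v = -9818 (v = -9870 + 52 = -9818)
(f(k(-11), -204) + v)*(1/(-27931) + 40512) = (2*(-2 - 204)**2 - 9818)*(1/(-27931) + 40512) = (2*(-206)**2 - 9818)*(-1/27931 + 40512) = (2*42436 - 9818)*(1131540671/27931) = (84872 - 9818)*(1131540671/27931) = 75054*(1131540671/27931) = 84926653521234/27931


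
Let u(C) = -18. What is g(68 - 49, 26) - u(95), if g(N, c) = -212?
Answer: -194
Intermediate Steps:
g(68 - 49, 26) - u(95) = -212 - 1*(-18) = -212 + 18 = -194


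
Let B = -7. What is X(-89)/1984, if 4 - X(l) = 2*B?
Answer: 9/992 ≈ 0.0090726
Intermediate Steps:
X(l) = 18 (X(l) = 4 - 2*(-7) = 4 - 1*(-14) = 4 + 14 = 18)
X(-89)/1984 = 18/1984 = 18*(1/1984) = 9/992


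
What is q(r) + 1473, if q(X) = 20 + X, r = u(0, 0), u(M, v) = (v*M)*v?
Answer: 1493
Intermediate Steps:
u(M, v) = M*v**2 (u(M, v) = (M*v)*v = M*v**2)
r = 0 (r = 0*0**2 = 0*0 = 0)
q(r) + 1473 = (20 + 0) + 1473 = 20 + 1473 = 1493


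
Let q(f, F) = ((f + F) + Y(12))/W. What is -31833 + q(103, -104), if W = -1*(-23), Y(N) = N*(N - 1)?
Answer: -732028/23 ≈ -31827.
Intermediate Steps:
Y(N) = N*(-1 + N)
W = 23
q(f, F) = 132/23 + F/23 + f/23 (q(f, F) = ((f + F) + 12*(-1 + 12))/23 = ((F + f) + 12*11)*(1/23) = ((F + f) + 132)*(1/23) = (132 + F + f)*(1/23) = 132/23 + F/23 + f/23)
-31833 + q(103, -104) = -31833 + (132/23 + (1/23)*(-104) + (1/23)*103) = -31833 + (132/23 - 104/23 + 103/23) = -31833 + 131/23 = -732028/23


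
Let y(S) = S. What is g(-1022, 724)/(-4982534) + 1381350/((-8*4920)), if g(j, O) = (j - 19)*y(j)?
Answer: -115408308727/3268542304 ≈ -35.309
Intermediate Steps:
g(j, O) = j*(-19 + j) (g(j, O) = (j - 19)*j = (-19 + j)*j = j*(-19 + j))
g(-1022, 724)/(-4982534) + 1381350/((-8*4920)) = -1022*(-19 - 1022)/(-4982534) + 1381350/((-8*4920)) = -1022*(-1041)*(-1/4982534) + 1381350/(-39360) = 1063902*(-1/4982534) + 1381350*(-1/39360) = -531951/2491267 - 46045/1312 = -115408308727/3268542304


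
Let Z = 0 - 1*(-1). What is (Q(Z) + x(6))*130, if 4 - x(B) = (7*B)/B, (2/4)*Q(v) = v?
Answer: -130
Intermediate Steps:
Z = 1 (Z = 0 + 1 = 1)
Q(v) = 2*v
x(B) = -3 (x(B) = 4 - 7*B/B = 4 - 1*7 = 4 - 7 = -3)
(Q(Z) + x(6))*130 = (2*1 - 3)*130 = (2 - 3)*130 = -1*130 = -130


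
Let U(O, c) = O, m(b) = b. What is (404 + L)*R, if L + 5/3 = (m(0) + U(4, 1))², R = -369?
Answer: -154365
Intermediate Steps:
L = 43/3 (L = -5/3 + (0 + 4)² = -5/3 + 4² = -5/3 + 16 = 43/3 ≈ 14.333)
(404 + L)*R = (404 + 43/3)*(-369) = (1255/3)*(-369) = -154365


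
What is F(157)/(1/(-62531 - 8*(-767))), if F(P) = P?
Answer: -8854015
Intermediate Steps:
F(157)/(1/(-62531 - 8*(-767))) = 157/(1/(-62531 - 8*(-767))) = 157/(1/(-62531 + 6136)) = 157/(1/(-56395)) = 157/(-1/56395) = 157*(-56395) = -8854015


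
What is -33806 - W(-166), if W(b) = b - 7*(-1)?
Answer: -33647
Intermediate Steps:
W(b) = 7 + b (W(b) = b + 7 = 7 + b)
-33806 - W(-166) = -33806 - (7 - 166) = -33806 - 1*(-159) = -33806 + 159 = -33647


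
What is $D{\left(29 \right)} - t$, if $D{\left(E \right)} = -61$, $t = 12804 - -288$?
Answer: $-13153$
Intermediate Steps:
$t = 13092$ ($t = 12804 + 288 = 13092$)
$D{\left(29 \right)} - t = -61 - 13092 = -13153$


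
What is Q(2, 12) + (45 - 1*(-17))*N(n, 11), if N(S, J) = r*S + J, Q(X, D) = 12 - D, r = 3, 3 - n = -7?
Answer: 2542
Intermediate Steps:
n = 10 (n = 3 - 1*(-7) = 3 + 7 = 10)
N(S, J) = J + 3*S (N(S, J) = 3*S + J = J + 3*S)
Q(2, 12) + (45 - 1*(-17))*N(n, 11) = (12 - 1*12) + (45 - 1*(-17))*(11 + 3*10) = (12 - 12) + (45 + 17)*(11 + 30) = 0 + 62*41 = 0 + 2542 = 2542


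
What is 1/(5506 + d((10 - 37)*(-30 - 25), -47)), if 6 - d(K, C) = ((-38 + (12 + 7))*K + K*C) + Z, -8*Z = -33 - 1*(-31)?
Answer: 4/414087 ≈ 9.6598e-6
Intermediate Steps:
Z = ¼ (Z = -(-33 - 1*(-31))/8 = -(-33 + 31)/8 = -⅛*(-2) = ¼ ≈ 0.25000)
d(K, C) = 23/4 + 19*K - C*K (d(K, C) = 6 - (((-38 + (12 + 7))*K + K*C) + ¼) = 6 - (((-38 + 19)*K + C*K) + ¼) = 6 - ((-19*K + C*K) + ¼) = 6 - (¼ - 19*K + C*K) = 6 + (-¼ + 19*K - C*K) = 23/4 + 19*K - C*K)
1/(5506 + d((10 - 37)*(-30 - 25), -47)) = 1/(5506 + (23/4 + 19*((10 - 37)*(-30 - 25)) - 1*(-47)*(10 - 37)*(-30 - 25))) = 1/(5506 + (23/4 + 19*(-27*(-55)) - 1*(-47)*(-27*(-55)))) = 1/(5506 + (23/4 + 19*1485 - 1*(-47)*1485)) = 1/(5506 + (23/4 + 28215 + 69795)) = 1/(5506 + 392063/4) = 1/(414087/4) = 4/414087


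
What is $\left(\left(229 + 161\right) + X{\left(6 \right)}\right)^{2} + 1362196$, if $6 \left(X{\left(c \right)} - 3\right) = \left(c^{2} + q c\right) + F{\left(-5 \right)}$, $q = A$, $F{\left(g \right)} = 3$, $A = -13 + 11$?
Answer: $\frac{6080809}{4} \approx 1.5202 \cdot 10^{6}$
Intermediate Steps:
$A = -2$
$q = -2$
$X{\left(c \right)} = \frac{7}{2} - \frac{c}{3} + \frac{c^{2}}{6}$ ($X{\left(c \right)} = 3 + \frac{\left(c^{2} - 2 c\right) + 3}{6} = 3 + \frac{3 + c^{2} - 2 c}{6} = 3 + \left(\frac{1}{2} - \frac{c}{3} + \frac{c^{2}}{6}\right) = \frac{7}{2} - \frac{c}{3} + \frac{c^{2}}{6}$)
$\left(\left(229 + 161\right) + X{\left(6 \right)}\right)^{2} + 1362196 = \left(\left(229 + 161\right) + \left(\frac{7}{2} - 2 + \frac{6^{2}}{6}\right)\right)^{2} + 1362196 = \left(390 + \left(\frac{7}{2} - 2 + \frac{1}{6} \cdot 36\right)\right)^{2} + 1362196 = \left(390 + \left(\frac{7}{2} - 2 + 6\right)\right)^{2} + 1362196 = \left(390 + \frac{15}{2}\right)^{2} + 1362196 = \left(\frac{795}{2}\right)^{2} + 1362196 = \frac{632025}{4} + 1362196 = \frac{6080809}{4}$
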